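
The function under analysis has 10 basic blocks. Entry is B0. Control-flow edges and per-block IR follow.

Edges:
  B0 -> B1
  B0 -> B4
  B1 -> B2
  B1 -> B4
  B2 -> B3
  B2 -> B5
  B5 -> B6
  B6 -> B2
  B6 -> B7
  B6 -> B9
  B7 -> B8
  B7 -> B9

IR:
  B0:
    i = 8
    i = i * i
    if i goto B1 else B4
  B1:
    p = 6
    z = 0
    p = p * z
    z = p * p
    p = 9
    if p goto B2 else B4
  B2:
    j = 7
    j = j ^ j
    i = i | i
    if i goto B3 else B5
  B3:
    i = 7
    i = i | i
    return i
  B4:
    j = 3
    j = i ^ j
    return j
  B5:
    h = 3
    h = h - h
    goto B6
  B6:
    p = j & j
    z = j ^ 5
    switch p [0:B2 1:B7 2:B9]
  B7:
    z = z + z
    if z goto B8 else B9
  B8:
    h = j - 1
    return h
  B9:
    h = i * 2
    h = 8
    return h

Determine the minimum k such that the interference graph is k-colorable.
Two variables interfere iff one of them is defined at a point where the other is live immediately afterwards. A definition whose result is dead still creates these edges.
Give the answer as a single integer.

Answer: 4

Working:
def/use:
  B0: def={i} ue=∅
  B1: def={p,z} ue=∅
  B2: def={i,j} ue={i}
  B3: def={i} ue=∅
  B4: def={j} ue={i}
  B5: def={h} ue=∅
  B6: def={p,z} ue={j}
  B7: def={z} ue={z}
  B8: def={h} ue={j}
  B9: def={h} ue={i}

Liveness:
  B0: in=∅ out={i}
  B1: in={i} out={i}
  B2: in={i} out={i,j}
  B3: in=∅ out=∅
  B4: in={i} out=∅
  B5: in={i,j} out={i,j}
  B6: in={i,j} out={i,j,z}
  B7: in={i,j,z} out={i,j}
  B8: in={j} out=∅
  B9: in={i} out=∅

Conflict graph:
  h: {i,j}
  i: {h,j,p,z}
  j: {h,i,p,z}
  p: {i,j,z}
  z: {i,j,p}

Chromatic number:
  clique {i,j,p,z} ⇒ need ≥ 4
  assign h→R2 i→R0 j→R1 p→R2 z→R3 — no edge inside a register ⇒ χ ≤ 4
  χ = 4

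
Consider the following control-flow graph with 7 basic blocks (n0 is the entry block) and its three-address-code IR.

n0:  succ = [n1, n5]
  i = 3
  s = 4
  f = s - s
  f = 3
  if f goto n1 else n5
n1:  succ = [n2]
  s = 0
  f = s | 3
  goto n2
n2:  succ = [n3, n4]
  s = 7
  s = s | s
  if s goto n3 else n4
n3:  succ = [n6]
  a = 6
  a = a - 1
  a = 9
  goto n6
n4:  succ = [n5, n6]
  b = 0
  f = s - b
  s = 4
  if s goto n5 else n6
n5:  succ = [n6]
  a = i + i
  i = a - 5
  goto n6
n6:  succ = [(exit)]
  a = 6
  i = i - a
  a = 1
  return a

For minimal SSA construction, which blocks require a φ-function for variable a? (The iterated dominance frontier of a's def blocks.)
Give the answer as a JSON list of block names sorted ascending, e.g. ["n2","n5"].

idom tree: n1←n0 n2←n1 n3←n2 n4←n2 n5←n0 n6←n0
Dom at joins:
  n5: preds {n0,n4}: {n0} ∩ {n0,n1,n2,n4} = {n0}; idom=n0
  n6: preds {n3,n4,n5}: {n0,n1,n2,n3} ∩ {n0,n1,n2,n4} ∩ {n0,n5} = {n0}; idom=n0

Frontier:
  join n5 pred n0: · stop@n0
  join n5 pred n4: n4→n2→n1 stop@n0
  join n6 pred n3: n3→n2→n1 stop@n0
  join n6 pred n4: n4→n2→n1 stop@n0
  join n6 pred n5: n5 stop@n0
  DF(n0)=∅
  DF(n1)={n5,n6}
  DF(n2)={n5,n6}
  DF(n3)={n6}
  DF(n4)={n5,n6}
  DF(n5)={n6}
  DF(n6)=∅

φ for a: defs {n3,n5,n6}
  DF⁺ = {n6}

Answer: ["n6"]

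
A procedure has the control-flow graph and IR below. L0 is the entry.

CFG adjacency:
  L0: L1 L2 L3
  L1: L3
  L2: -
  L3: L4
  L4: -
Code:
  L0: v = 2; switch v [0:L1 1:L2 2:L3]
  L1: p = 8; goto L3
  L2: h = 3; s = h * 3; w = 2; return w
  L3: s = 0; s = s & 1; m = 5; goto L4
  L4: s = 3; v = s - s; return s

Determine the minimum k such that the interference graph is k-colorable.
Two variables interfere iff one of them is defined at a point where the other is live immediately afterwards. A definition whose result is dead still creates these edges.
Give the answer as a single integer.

def/use:
  L0 def {v} use ∅
  L1 def {p} use ∅
  L2 def {h,s,w} use ∅
  L3 def {m,s} use ∅
  L4 def {s,v} use ∅

Live sets:
  L0: in=∅ out=∅
  L1: in=∅ out=∅
  L2: in=∅ out=∅
  L3: in=∅ out=∅
  L4: in=∅ out=∅

Interference:
  h: ∅
  m: ∅
  p: ∅
  s: {v}
  v: {s}
  w: ∅

Colouring:
  {s,v} pairwise interfere (2-clique) ⇒ χ ≥ 2
  assign h→r0 m→r0 p→r0 s→r0 v→r1 w→r0 — no edge inside a register ⇒ χ ≤ 2
  χ = 2

Answer: 2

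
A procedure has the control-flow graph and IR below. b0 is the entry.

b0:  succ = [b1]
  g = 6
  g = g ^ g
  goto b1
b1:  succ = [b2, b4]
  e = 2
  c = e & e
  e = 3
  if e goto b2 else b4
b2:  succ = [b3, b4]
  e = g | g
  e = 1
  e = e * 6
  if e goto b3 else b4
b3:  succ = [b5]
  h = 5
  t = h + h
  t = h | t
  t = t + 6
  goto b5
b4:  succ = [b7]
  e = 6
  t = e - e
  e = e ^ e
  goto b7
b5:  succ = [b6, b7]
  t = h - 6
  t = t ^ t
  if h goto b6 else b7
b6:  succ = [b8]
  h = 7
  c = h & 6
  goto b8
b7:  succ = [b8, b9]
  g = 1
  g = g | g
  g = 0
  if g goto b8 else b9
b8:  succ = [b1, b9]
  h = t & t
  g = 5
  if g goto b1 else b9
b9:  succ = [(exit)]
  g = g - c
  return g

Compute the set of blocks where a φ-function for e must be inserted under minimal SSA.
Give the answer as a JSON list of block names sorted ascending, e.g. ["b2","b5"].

Answer: ["b1", "b4", "b7", "b8", "b9"]

Working:
idom tree: b1←b0 b2←b1 b3←b2 b4←b1 b5←b3 b6←b5 b7←b1 b8←b1 b9←b1
Dom∩ at merges:
  b1: preds {b0,b8}: {b0} ∩ {b0,b1,b8} = {b0}; idom=b0
  b4: preds {b1,b2}: {b0,b1} ∩ {b0,b1,b2} = {b0,b1}; idom=b1
  b7: preds {b4,b5}: {b0,b1,b4} ∩ {b0,b1,b2,b3,b5} = {b0,b1}; idom=b1
  b8: preds {b6,b7}: {b0,b1,b2,b3,b5,b6} ∩ {b0,b1,b7} = {b0,b1}; idom=b1
  b9: preds {b7,b8}: {b0,b1,b7} ∩ {b0,b1,b8} = {b0,b1}; idom=b1

Frontier:
  b1←b0: walk · to b0
  b1←b8: walk b8→b1 to b0
  b4←b1: walk · to b1
  b4←b2: walk b2 to b1
  b7←b4: walk b4 to b1
  b7←b5: walk b5→b3→b2 to b1
  b8←b6: walk b6→b5→b3→b2 to b1
  b8←b7: walk b7 to b1
  b9←b7: walk b7 to b1
  b9←b8: walk b8 to b1
  b0 → ∅
  b1 → {b1}
  b2 → {b4,b7,b8}
  b3 → {b7,b8}
  b4 → {b7}
  b5 → {b7,b8}
  b6 → {b8}
  b7 → {b8,b9}
  b8 → {b1,b9}
  b9 → ∅

φ for e: defs {b1,b2,b4}
  DF⁺ = {b1,b4,b7,b8,b9}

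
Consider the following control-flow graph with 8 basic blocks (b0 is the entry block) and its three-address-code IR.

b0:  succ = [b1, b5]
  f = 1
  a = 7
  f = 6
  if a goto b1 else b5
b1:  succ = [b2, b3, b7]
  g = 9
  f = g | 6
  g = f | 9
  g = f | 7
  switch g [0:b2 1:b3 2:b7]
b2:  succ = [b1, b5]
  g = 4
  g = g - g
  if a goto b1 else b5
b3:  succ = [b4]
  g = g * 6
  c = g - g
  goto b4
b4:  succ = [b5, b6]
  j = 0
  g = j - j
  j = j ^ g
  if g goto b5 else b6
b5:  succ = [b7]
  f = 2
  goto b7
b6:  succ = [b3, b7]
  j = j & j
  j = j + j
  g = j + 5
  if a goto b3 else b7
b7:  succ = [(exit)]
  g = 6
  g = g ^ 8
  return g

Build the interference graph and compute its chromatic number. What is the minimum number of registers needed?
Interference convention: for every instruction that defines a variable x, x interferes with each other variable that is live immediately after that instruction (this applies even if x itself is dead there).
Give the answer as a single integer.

Block summaries:
  b0 def {a,f} use ∅
  b1 def {f,g} use ∅
  b2 def {g} use {a}
  b3 def {c,g} use {g}
  b4 def {g,j} use ∅
  b5 def {f} use ∅
  b6 def {g,j} use {a,j}
  b7 def {g} use ∅

Backward fixpoint:
  b0: in=∅ out={a}
  b1: in={a} out={a,g}
  b2: in={a} out={a}
  b3: in={a,g} out={a}
  b4: in={a} out={a,j}
  b5: in=∅ out=∅
  b6: in={a,j} out={a,g}
  b7: in=∅ out=∅

Conflict graph:
  a — {c,f,g,j}
  c — {a}
  f — {a,g}
  g — {a,f,j}
  j — {a,g}

Colouring:
  clique {a,f,g} ⇒ need ≥ 3
  assign a→r0 c→r1 f→r2 g→r1 j→r2 — no edge inside a register ⇒ χ ≤ 3
  χ = 3

Answer: 3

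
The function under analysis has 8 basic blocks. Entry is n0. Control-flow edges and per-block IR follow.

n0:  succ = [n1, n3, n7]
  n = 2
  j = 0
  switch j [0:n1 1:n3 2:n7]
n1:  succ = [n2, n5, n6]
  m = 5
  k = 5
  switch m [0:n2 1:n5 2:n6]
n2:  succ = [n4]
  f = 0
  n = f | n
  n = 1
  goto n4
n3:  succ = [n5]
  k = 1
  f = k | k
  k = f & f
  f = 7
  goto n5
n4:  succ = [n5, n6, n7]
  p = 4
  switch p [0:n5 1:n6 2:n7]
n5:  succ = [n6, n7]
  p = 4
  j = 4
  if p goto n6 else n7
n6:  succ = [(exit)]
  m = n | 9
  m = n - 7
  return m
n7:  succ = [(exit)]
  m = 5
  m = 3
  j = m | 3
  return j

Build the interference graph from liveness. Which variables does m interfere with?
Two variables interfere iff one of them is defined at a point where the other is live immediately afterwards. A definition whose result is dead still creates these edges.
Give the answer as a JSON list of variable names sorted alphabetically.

def/use:
  n0: {j,n} / ∅
  n1: {k,m} / ∅
  n2: {f,n} / {n}
  n3: {f,k} / ∅
  n4: {p} / ∅
  n5: {j,p} / ∅
  n6: {m} / {n}
  n7: {j,m} / ∅

Live sets:
  n0: in=∅ out={n}
  n1: in={n} out={n}
  n2: in={n} out={n}
  n3: in={n} out={n}
  n4: in={n} out={n}
  n5: in={n} out={n}
  n6: in={n} out=∅
  n7: in=∅ out=∅

Conflict graph:
  f↔{n}
  j↔{n,p}
  k↔{m,n}
  m↔{k,n}
  n↔{f,j,k,m,p}
  p↔{j,n}

N(m) = ["k", "n"]

Answer: ["k", "n"]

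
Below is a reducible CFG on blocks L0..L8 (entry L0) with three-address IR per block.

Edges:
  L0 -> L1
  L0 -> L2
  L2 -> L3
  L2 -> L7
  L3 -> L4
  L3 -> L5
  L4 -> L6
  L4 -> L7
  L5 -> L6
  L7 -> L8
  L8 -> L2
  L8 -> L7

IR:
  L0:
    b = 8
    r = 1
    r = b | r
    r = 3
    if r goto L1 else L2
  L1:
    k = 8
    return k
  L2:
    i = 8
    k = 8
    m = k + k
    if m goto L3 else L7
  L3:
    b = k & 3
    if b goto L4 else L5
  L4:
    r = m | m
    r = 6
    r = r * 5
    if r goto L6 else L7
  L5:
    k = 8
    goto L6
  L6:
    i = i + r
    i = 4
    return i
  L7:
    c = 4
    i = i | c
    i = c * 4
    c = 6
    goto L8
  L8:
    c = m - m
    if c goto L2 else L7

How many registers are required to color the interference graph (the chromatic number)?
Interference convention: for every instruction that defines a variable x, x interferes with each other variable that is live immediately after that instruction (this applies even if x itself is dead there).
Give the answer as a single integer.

def/use:
  L0: {b,r} / ∅
  L1: {k} / ∅
  L2: {i,k,m} / ∅
  L3: {b} / {k}
  L4: {r} / {m}
  L5: {k} / ∅
  L6: {i} / {i,r}
  L7: {c,i} / {i}
  L8: {c} / {m}

Liveness:
  L0: in=∅ out={r}
  L1: in=∅ out=∅
  L2: in={r} out={i,k,m,r}
  L3: in={i,k,m,r} out={i,m,r}
  L4: in={i,m} out={i,m,r}
  L5: in={i,r} out={i,r}
  L6: in={i,r} out=∅
  L7: in={i,m,r} out={i,m,r}
  L8: in={i,m,r} out={i,m,r}

Interference:
  b↔{i,m,r}
  c↔{i,m,r}
  i↔{b,c,k,m,r}
  k↔{i,m,r}
  m↔{b,c,i,k,r}
  r↔{b,c,i,k,m}

Colouring:
  {b,i,m,r} pairwise interfere (4-clique) ⇒ χ ≥ 4
  4-colouring: c0={i}  c1={m}  c2={r}  c3={b,c,k}
  χ = 4

Answer: 4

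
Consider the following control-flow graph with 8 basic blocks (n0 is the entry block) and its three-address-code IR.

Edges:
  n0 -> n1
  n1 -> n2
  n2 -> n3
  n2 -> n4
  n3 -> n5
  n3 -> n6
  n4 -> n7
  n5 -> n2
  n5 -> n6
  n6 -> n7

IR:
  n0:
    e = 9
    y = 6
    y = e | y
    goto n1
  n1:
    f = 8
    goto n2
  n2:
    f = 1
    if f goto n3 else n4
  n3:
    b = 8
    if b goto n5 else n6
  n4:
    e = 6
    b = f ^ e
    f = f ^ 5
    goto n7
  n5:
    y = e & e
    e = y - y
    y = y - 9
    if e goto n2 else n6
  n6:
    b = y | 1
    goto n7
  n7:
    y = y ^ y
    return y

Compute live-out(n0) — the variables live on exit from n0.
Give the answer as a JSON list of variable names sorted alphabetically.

Block summaries:
  n0 def {e,y} use ∅
  n1 def {f} use ∅
  n2 def {f} use ∅
  n3 def {b} use ∅
  n4 def {b,e,f} use {f}
  n5 def {e,y} use {e}
  n6 def {b} use {y}
  n7 def {y} use {y}

Liveness:
  live n0: ∅→{e,y}
  live n1: {e,y}→{e,y}
  live n2: {e,y}→{e,f,y}
  live n3: {e,y}→{e,y}
  live n4: {f,y}→{y}
  live n5: {e}→{e,y}
  live n6: {y}→{y}
  live n7: {y}→∅

live-out(n0) = ["e", "y"]

Answer: ["e", "y"]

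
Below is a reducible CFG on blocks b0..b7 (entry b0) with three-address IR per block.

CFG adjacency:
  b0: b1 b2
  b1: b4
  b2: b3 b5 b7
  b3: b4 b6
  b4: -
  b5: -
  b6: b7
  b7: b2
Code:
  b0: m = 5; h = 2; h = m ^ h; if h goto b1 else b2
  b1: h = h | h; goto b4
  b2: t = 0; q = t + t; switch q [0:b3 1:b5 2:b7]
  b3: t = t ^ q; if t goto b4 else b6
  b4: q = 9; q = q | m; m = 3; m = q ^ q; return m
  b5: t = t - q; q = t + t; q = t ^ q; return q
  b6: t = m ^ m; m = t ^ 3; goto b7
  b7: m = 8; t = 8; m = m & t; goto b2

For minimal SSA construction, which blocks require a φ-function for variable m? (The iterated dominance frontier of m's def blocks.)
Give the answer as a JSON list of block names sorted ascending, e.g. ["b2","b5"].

idom tree: b1←b0 b2←b0 b3←b2 b4←b0 b5←b2 b6←b3 b7←b2
Dom∩ at merges:
  b2: preds {b0,b7}: {b0} ∩ {b0,b2,b7} = {b0}; idom=b0
  b4: preds {b1,b3}: {b0,b1} ∩ {b0,b2,b3} = {b0}; idom=b0
  b7: preds {b2,b6}: {b0,b2} ∩ {b0,b2,b3,b6} = {b0,b2}; idom=b2

DF walk-up:
  join b2 pred b0: · stop@b0
  join b2 pred b7: b7→b2 stop@b0
  join b4 pred b1: b1 stop@b0
  join b4 pred b3: b3→b2 stop@b0
  join b7 pred b2: · stop@b2
  join b7 pred b6: b6→b3 stop@b2
  b0 → ∅
  b1 → {b4}
  b2 → {b2,b4}
  b3 → {b4,b7}
  b4 → ∅
  b5 → ∅
  b6 → {b7}
  b7 → {b2}

φ for m: defs {b0,b4,b6,b7}
  DF⁺ = {b2,b4,b7}

Answer: ["b2", "b4", "b7"]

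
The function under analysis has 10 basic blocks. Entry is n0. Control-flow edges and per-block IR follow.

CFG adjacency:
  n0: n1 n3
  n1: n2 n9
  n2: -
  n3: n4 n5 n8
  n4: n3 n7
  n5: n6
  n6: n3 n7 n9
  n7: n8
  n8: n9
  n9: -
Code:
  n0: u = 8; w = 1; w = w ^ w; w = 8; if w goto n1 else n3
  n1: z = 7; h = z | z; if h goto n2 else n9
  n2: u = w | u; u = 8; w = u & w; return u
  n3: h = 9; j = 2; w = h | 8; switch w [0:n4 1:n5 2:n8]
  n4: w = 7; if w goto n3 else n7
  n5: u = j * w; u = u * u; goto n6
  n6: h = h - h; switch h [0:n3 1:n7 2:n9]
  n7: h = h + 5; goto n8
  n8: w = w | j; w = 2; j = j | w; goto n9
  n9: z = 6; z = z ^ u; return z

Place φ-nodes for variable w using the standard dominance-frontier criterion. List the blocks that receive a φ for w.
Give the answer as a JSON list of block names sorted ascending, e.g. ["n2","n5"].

idom tree: n1←n0 n2←n1 n3←n0 n4←n3 n5←n3 n6←n5 n7←n3 n8←n3 n9←n0
Join-block Dom:
  n3: preds {n0,n4,n6}: {n0} ∩ {n0,n3,n4} ∩ {n0,n3,n5,n6} = {n0}; idom=n0
  n7: preds {n4,n6}: {n0,n3,n4} ∩ {n0,n3,n5,n6} = {n0,n3}; idom=n3
  n8: preds {n3,n7}: {n0,n3} ∩ {n0,n3,n7} = {n0,n3}; idom=n3
  n9: preds {n1,n6,n8}: {n0,n1} ∩ {n0,n3,n5,n6} ∩ {n0,n3,n8} = {n0}; idom=n0

DF derivation:
  n3←n0: walk · to n0
  n3←n4: walk n4→n3 to n0
  n3←n6: walk n6→n5→n3 to n0
  n7←n4: walk n4 to n3
  n7←n6: walk n6→n5 to n3
  n8←n3: walk · to n3
  n8←n7: walk n7 to n3
  n9←n1: walk n1 to n0
  n9←n6: walk n6→n5→n3 to n0
  n9←n8: walk n8→n3 to n0
  n0: DF=∅
  n1: DF={n9}
  n2: DF=∅
  n3: DF={n3,n9}
  n4: DF={n3,n7}
  n5: DF={n3,n7,n9}
  n6: DF={n3,n7,n9}
  n7: DF={n8}
  n8: DF={n9}
  n9: DF=∅

φ for w: defs {n0,n2,n3,n4,n8}
  DF⁺ = {n3,n7,n8,n9}

Answer: ["n3", "n7", "n8", "n9"]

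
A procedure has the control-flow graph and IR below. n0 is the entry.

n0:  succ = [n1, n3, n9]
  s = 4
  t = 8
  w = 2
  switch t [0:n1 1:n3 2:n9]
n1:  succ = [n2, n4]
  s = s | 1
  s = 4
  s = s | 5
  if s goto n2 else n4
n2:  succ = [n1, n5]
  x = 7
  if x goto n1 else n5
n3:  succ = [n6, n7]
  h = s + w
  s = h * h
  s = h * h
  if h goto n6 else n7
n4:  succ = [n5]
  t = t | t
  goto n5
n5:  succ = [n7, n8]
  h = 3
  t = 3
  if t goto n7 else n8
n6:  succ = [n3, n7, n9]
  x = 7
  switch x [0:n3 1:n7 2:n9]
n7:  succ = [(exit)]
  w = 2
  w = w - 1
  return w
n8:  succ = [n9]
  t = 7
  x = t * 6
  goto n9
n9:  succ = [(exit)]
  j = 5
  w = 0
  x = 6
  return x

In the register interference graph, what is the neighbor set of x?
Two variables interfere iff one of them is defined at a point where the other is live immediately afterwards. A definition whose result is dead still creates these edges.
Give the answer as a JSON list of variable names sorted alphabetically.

Answer: ["s", "t", "w"]

Derivation:
Per-block:
  n0: def={s,t,w} ue=∅
  n1: def={s} ue={s}
  n2: def={x} ue=∅
  n3: def={h,s} ue={s,w}
  n4: def={t} ue={t}
  n5: def={h,t} ue=∅
  n6: def={x} ue=∅
  n7: def={w} ue=∅
  n8: def={t,x} ue=∅
  n9: def={j,w,x} ue=∅

Live sets:
  n0: in=∅ out={s,t,w}
  n1: in={s,t} out={s,t}
  n2: in={s,t} out={s,t}
  n3: in={s,w} out={s,w}
  n4: in={t} out=∅
  n5: in=∅ out=∅
  n6: in={s,w} out={s,w}
  n7: in=∅ out=∅
  n8: in=∅ out=∅
  n9: in=∅ out=∅

Interference:
  h: {s,w}
  j: ∅
  s: {h,t,w,x}
  t: {s,w,x}
  w: {h,s,t,x}
  x: {s,t,w}

N(x) = ["s", "t", "w"]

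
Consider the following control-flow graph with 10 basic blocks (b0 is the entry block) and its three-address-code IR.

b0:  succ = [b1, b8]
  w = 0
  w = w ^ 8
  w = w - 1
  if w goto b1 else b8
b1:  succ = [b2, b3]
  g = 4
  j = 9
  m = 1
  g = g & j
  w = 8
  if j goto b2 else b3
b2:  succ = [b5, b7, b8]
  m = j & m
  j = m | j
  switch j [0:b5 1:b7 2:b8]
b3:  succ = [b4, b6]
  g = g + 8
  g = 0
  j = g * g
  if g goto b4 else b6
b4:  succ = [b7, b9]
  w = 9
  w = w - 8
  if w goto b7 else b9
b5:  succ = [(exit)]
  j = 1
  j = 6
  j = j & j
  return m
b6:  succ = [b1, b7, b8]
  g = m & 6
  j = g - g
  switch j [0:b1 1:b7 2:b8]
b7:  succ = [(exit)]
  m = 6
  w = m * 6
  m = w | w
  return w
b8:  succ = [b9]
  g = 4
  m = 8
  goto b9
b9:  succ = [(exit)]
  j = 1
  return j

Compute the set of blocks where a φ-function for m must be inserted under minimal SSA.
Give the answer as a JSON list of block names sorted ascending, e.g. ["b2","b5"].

idom tree: b1←b0 b2←b1 b3←b1 b4←b3 b5←b2 b6←b3 b7←b1 b8←b0 b9←b0
Dom∩ at merges:
  b1: preds {b0,b6}: {b0} ∩ {b0,b1,b3,b6} = {b0}; idom=b0
  b7: preds {b2,b4,b6}: {b0,b1,b2} ∩ {b0,b1,b3,b4} ∩ {b0,b1,b3,b6} = {b0,b1}; idom=b1
  b8: preds {b0,b2,b6}: {b0} ∩ {b0,b1,b2} ∩ {b0,b1,b3,b6} = {b0}; idom=b0
  b9: preds {b4,b8}: {b0,b1,b3,b4} ∩ {b0,b8} = {b0}; idom=b0

DF derivation:
  join b1 pred b0: · stop@b0
  join b1 pred b6: b6→b3→b1 stop@b0
  join b7 pred b2: b2 stop@b1
  join b7 pred b4: b4→b3 stop@b1
  join b7 pred b6: b6→b3 stop@b1
  join b8 pred b0: · stop@b0
  join b8 pred b2: b2→b1 stop@b0
  join b8 pred b6: b6→b3→b1 stop@b0
  join b9 pred b4: b4→b3→b1 stop@b0
  join b9 pred b8: b8 stop@b0
  DF(b0)=∅
  DF(b1)={b1,b8,b9}
  DF(b2)={b7,b8}
  DF(b3)={b1,b7,b8,b9}
  DF(b4)={b7,b9}
  DF(b5)=∅
  DF(b6)={b1,b7,b8}
  DF(b7)=∅
  DF(b8)={b9}
  DF(b9)=∅

φ for m: defs {b1,b2,b7,b8}
  DF⁺ = {b1,b7,b8,b9}

Answer: ["b1", "b7", "b8", "b9"]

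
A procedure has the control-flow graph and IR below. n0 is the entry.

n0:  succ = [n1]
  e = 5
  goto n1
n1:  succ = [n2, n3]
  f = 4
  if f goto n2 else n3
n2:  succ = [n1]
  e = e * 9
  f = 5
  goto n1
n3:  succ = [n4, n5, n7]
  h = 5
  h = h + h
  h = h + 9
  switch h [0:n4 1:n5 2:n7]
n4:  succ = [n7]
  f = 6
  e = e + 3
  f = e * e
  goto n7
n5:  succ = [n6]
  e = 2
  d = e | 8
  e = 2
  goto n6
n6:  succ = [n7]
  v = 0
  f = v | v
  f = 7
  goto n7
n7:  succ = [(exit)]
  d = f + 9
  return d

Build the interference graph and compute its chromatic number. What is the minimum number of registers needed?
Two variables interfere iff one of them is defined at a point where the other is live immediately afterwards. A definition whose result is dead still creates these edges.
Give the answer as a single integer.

Answer: 3

Working:
Per-block:
  n0 def {e} use ∅
  n1 def {f} use ∅
  n2 def {e,f} use {e}
  n3 def {h} use ∅
  n4 def {e,f} use {e}
  n5 def {d,e} use ∅
  n6 def {f,v} use ∅
  n7 def {d} use {f}

Live sets:
  n0: in=∅ out={e}
  n1: in={e} out={e,f}
  n2: in={e} out={e}
  n3: in={e,f} out={e,f}
  n4: in={e} out={f}
  n5: in=∅ out=∅
  n6: in=∅ out={f}
  n7: in={f} out=∅

Interference:
  d: ∅
  e: {f,h}
  f: {e,h}
  h: {e,f}
  v: ∅

Chromatic number:
  {e,f,h} pairwise interfere (3-clique) ⇒ χ ≥ 3
  3-colouring: r0={d,e,v}  r1={f}  r2={h}
  χ = 3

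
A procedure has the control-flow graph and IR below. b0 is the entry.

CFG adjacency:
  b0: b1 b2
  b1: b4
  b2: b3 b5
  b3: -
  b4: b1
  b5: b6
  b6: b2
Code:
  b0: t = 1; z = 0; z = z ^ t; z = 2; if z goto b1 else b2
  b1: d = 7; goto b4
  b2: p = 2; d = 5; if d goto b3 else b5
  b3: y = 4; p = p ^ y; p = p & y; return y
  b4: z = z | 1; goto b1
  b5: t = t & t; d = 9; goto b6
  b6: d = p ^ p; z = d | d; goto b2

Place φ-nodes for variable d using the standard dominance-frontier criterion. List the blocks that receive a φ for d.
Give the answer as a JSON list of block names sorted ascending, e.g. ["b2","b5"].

Answer: ["b1", "b2"]

Working:
idom tree: b1←b0 b2←b0 b3←b2 b4←b1 b5←b2 b6←b5
Dom∩ at merges:
  b1: preds {b0,b4}: {b0} ∩ {b0,b1,b4} = {b0}; idom=b0
  b2: preds {b0,b6}: {b0} ∩ {b0,b2,b5,b6} = {b0}; idom=b0

DF derivation:
  join b1 pred b0: · stop@b0
  join b1 pred b4: b4→b1 stop@b0
  join b2 pred b0: · stop@b0
  join b2 pred b6: b6→b5→b2 stop@b0
  b0: DF=∅
  b1: DF={b1}
  b2: DF={b2}
  b3: DF=∅
  b4: DF={b1}
  b5: DF={b2}
  b6: DF={b2}

φ for d: defs {b1,b2,b5,b6}
  DF⁺ = {b1,b2}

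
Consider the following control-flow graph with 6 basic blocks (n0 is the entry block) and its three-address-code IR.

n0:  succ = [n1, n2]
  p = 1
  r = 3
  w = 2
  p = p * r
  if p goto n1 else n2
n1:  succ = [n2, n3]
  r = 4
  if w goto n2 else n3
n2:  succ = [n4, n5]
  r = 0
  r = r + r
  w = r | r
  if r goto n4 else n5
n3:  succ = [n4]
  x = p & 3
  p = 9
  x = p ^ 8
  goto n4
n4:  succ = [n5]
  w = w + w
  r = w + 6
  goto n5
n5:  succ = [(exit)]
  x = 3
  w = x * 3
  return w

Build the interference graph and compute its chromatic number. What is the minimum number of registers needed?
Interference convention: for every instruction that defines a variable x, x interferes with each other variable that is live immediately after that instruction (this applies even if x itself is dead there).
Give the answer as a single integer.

Answer: 3

Working:
Block summaries:
  n0 def {p,r,w} use ∅
  n1 def {r} use {w}
  n2 def {r,w} use ∅
  n3 def {p,x} use {p}
  n4 def {r,w} use {w}
  n5 def {w,x} use ∅

Live sets:
  n0 li=∅ lo={p,w}
  n1 li={p,w} lo={p,w}
  n2 li=∅ lo={w}
  n3 li={p,w} lo={w}
  n4 li={w} lo=∅
  n5 li=∅ lo=∅

Interfere edges:
  p: {r,w}
  r: {p,w}
  w: {p,r,x}
  x: {w}

Colouring:
  {p,r,w} pairwise interfere (3-clique) ⇒ χ ≥ 3
  assign p→r1 r→r2 w→r0 x→r1 — no edge inside a register ⇒ χ ≤ 3
  χ = 3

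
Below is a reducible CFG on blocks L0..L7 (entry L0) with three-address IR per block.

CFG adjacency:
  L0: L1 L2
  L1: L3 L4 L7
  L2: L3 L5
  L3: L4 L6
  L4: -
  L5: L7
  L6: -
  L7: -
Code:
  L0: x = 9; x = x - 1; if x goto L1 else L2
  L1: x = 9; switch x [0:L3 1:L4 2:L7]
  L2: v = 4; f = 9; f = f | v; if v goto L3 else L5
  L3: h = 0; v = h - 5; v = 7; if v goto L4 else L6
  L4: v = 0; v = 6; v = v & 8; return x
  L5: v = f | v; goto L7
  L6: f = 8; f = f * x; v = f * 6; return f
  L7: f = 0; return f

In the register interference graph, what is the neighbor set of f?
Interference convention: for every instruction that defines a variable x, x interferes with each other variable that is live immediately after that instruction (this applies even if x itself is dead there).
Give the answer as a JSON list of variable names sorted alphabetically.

Answer: ["v", "x"]

Working:
Per-block:
  L0 def {x} use ∅
  L1 def {x} use ∅
  L2 def {f,v} use ∅
  L3 def {h,v} use ∅
  L4 def {v} use {x}
  L5 def {v} use {f,v}
  L6 def {f,v} use {x}
  L7 def {f} use ∅

Live sets:
  L0: in=∅ out={x}
  L1: in=∅ out={x}
  L2: in={x} out={f,v,x}
  L3: in={x} out={x}
  L4: in={x} out=∅
  L5: in={f,v} out=∅
  L6: in={x} out=∅
  L7: in=∅ out=∅

Interfere edges:
  f — {v,x}
  h — {x}
  v — {f,x}
  x — {f,h,v}

N(f) = ["v", "x"]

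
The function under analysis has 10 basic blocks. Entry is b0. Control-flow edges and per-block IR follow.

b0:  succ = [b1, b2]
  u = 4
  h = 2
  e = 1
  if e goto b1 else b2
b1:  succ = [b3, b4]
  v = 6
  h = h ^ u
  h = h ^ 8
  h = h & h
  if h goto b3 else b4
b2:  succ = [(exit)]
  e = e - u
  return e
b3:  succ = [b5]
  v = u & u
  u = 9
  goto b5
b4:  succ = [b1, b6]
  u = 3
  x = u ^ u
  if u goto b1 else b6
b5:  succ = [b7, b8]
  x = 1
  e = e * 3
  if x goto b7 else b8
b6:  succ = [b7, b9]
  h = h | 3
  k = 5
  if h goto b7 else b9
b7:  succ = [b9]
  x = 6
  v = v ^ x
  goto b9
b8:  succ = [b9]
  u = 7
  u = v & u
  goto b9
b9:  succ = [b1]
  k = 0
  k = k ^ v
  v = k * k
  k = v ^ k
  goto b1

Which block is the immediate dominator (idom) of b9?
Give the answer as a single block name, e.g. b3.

Answer: b1

Derivation:
idom tree: b1←b0 b2←b0 b3←b1 b4←b1 b5←b3 b6←b4 b7←b1 b8←b5 b9←b1
Dom at joins:
  b1: preds {b0,b4,b9}: {b0} ∩ {b0,b1,b4} ∩ {b0,b1,b9} = {b0}; idom=b0
  b7: preds {b5,b6}: {b0,b1,b3,b5} ∩ {b0,b1,b4,b6} = {b0,b1}; idom=b1
  b9: preds {b6,b7,b8}: {b0,b1,b4,b6} ∩ {b0,b1,b7} ∩ {b0,b1,b3,b5,b8} = {b0,b1}; idom=b1

idom(b9) = b1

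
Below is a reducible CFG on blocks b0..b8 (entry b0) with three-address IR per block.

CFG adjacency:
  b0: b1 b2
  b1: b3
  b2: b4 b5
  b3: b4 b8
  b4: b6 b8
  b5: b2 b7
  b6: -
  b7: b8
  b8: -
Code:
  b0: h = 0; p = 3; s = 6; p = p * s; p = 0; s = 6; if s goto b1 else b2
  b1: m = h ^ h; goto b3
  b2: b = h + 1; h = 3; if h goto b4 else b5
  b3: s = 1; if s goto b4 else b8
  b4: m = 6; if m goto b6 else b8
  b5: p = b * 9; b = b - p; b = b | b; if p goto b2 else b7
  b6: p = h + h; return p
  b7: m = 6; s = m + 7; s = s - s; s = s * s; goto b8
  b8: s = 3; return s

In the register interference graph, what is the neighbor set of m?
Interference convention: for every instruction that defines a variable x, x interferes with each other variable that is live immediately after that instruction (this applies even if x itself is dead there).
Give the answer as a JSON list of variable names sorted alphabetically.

Answer: ["h"]

Analysis:
def/use:
  b0: {h,p,s} / ∅
  b1: {m} / {h}
  b2: {b,h} / {h}
  b3: {s} / ∅
  b4: {m} / ∅
  b5: {b,p} / {b}
  b6: {p} / {h}
  b7: {m,s} / ∅
  b8: {s} / ∅

Liveness:
  b0 li=∅ lo={h}
  b1 li={h} lo={h}
  b2 li={h} lo={b,h}
  b3 li={h} lo={h}
  b4 li={h} lo={h}
  b5 li={b,h} lo={h}
  b6 li={h} lo=∅
  b7 li=∅ lo=∅
  b8 li=∅ lo=∅

Conflict graph:
  b↔{h,p}
  h↔{b,m,p,s}
  m↔{h}
  p↔{b,h,s}
  s↔{h,p}

N(m) = ["h"]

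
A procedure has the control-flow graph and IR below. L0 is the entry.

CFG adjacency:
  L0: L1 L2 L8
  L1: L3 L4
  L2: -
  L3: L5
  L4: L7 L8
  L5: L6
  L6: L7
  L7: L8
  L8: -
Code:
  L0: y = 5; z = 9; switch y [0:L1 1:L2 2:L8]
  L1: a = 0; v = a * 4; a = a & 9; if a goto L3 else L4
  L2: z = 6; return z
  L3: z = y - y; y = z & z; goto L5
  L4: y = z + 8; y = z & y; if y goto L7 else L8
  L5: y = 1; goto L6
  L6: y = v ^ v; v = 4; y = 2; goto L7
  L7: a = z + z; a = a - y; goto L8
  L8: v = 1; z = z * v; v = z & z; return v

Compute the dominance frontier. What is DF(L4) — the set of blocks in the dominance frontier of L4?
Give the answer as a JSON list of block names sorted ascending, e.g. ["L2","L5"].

Answer: ["L7", "L8"]

Working:
idom tree: L1←L0 L2←L0 L3←L1 L4←L1 L5←L3 L6←L5 L7←L1 L8←L0
Dom∩ at merges:
  L7: preds {L4,L6}: {L0,L1,L4} ∩ {L0,L1,L3,L5,L6} = {L0,L1}; idom=L1
  L8: preds {L0,L4,L7}: {L0} ∩ {L0,L1,L4} ∩ {L0,L1,L7} = {L0}; idom=L0

Frontier:
  L7←L4: walk L4 to L1
  L7←L6: walk L6→L5→L3 to L1
  L8←L0: walk · to L0
  L8←L4: walk L4→L1 to L0
  L8←L7: walk L7→L1 to L0
  L0 → ∅
  L1 → {L8}
  L2 → ∅
  L3 → {L7}
  L4 → {L7,L8}
  L5 → {L7}
  L6 → {L7}
  L7 → {L8}
  L8 → ∅

DF(L4) = ["L7", "L8"]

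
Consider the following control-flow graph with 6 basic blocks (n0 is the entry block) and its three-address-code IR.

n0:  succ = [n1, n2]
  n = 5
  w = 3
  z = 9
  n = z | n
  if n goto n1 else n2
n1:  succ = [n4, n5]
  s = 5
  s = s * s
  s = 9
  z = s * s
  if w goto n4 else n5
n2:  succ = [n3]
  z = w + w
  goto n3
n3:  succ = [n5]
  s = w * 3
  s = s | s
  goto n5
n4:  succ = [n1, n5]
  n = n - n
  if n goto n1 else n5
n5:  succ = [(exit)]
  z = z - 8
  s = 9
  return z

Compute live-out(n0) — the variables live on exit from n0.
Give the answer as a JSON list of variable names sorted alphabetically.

Answer: ["n", "w"]

Analysis:
Block summaries:
  n0: {n,w,z} / ∅
  n1: {s,z} / {w}
  n2: {z} / {w}
  n3: {s} / {w}
  n4: {n} / {n}
  n5: {s,z} / {z}

Live sets:
  n0 li=∅ lo={n,w}
  n1 li={n,w} lo={n,w,z}
  n2 li={w} lo={w,z}
  n3 li={w,z} lo={z}
  n4 li={n,w,z} lo={n,w,z}
  n5 li={z} lo=∅

live-out(n0) = ["n", "w"]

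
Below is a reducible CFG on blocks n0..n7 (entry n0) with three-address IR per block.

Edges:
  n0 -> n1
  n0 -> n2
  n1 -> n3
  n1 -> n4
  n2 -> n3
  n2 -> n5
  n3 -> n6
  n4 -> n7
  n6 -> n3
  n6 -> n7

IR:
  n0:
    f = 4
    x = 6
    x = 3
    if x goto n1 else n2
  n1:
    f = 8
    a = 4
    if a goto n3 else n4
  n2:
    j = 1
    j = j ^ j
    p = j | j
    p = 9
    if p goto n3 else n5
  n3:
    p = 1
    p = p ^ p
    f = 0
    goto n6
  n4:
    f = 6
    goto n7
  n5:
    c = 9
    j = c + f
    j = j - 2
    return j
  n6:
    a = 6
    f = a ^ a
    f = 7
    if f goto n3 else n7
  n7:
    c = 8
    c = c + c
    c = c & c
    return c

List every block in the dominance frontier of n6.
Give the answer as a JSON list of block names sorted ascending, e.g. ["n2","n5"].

idom tree: n1←n0 n2←n0 n3←n0 n4←n1 n5←n2 n6←n3 n7←n0
Dom∩ at merges:
  n3: preds {n1,n2,n6}: {n0,n1} ∩ {n0,n2} ∩ {n0,n3,n6} = {n0}; idom=n0
  n7: preds {n4,n6}: {n0,n1,n4} ∩ {n0,n3,n6} = {n0}; idom=n0

DF derivation:
  join n3 pred n1: n1 stop@n0
  join n3 pred n2: n2 stop@n0
  join n3 pred n6: n6→n3 stop@n0
  join n7 pred n4: n4→n1 stop@n0
  join n7 pred n6: n6→n3 stop@n0
  n0: DF=∅
  n1: DF={n3,n7}
  n2: DF={n3}
  n3: DF={n3,n7}
  n4: DF={n7}
  n5: DF=∅
  n6: DF={n3,n7}
  n7: DF=∅

DF(n6) = ["n3", "n7"]

Answer: ["n3", "n7"]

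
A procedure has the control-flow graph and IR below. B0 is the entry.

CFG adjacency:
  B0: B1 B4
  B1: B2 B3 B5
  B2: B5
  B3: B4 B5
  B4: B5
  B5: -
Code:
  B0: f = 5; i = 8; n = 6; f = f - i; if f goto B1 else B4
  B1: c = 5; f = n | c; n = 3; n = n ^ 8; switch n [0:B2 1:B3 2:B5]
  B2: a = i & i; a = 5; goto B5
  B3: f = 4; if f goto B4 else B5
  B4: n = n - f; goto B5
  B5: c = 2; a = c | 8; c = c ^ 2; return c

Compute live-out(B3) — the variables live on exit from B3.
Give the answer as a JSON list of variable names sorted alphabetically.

Per-block:
  B0: {f,i,n} / ∅
  B1: {c,f,n} / {n}
  B2: {a} / {i}
  B3: {f} / ∅
  B4: {n} / {f,n}
  B5: {a,c} / ∅

Live sets:
  B0: in=∅ out={f,i,n}
  B1: in={i,n} out={i,n}
  B2: in={i} out=∅
  B3: in={n} out={f,n}
  B4: in={f,n} out=∅
  B5: in=∅ out=∅

live-out(B3) = ["f", "n"]

Answer: ["f", "n"]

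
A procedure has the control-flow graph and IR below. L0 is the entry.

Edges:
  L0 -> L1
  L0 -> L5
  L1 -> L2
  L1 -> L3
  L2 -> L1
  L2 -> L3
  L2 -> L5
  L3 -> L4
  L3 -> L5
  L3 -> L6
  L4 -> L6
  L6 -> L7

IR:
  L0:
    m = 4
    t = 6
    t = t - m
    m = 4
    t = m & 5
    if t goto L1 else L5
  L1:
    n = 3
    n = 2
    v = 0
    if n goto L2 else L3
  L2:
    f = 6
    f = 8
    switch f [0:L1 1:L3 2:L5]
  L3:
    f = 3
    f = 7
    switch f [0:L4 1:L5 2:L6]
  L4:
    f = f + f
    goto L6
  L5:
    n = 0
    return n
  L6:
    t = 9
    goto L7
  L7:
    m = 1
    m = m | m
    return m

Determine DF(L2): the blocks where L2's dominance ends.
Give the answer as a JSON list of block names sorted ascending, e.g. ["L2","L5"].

idom tree: L1←L0 L2←L1 L3←L1 L4←L3 L5←L0 L6←L3 L7←L6
Dom at joins:
  L1: preds {L0,L2}: {L0} ∩ {L0,L1,L2} = {L0}; idom=L0
  L3: preds {L1,L2}: {L0,L1} ∩ {L0,L1,L2} = {L0,L1}; idom=L1
  L5: preds {L0,L2,L3}: {L0} ∩ {L0,L1,L2} ∩ {L0,L1,L3} = {L0}; idom=L0
  L6: preds {L3,L4}: {L0,L1,L3} ∩ {L0,L1,L3,L4} = {L0,L1,L3}; idom=L3

DF walk-up:
  join L1 pred L0: · stop@L0
  join L1 pred L2: L2→L1 stop@L0
  join L3 pred L1: · stop@L1
  join L3 pred L2: L2 stop@L1
  join L5 pred L0: · stop@L0
  join L5 pred L2: L2→L1 stop@L0
  join L5 pred L3: L3→L1 stop@L0
  join L6 pred L3: · stop@L3
  join L6 pred L4: L4 stop@L3
  DF(L0)=∅
  DF(L1)={L1,L5}
  DF(L2)={L1,L3,L5}
  DF(L3)={L5}
  DF(L4)={L6}
  DF(L5)=∅
  DF(L6)=∅
  DF(L7)=∅

DF(L2) = ["L1", "L3", "L5"]

Answer: ["L1", "L3", "L5"]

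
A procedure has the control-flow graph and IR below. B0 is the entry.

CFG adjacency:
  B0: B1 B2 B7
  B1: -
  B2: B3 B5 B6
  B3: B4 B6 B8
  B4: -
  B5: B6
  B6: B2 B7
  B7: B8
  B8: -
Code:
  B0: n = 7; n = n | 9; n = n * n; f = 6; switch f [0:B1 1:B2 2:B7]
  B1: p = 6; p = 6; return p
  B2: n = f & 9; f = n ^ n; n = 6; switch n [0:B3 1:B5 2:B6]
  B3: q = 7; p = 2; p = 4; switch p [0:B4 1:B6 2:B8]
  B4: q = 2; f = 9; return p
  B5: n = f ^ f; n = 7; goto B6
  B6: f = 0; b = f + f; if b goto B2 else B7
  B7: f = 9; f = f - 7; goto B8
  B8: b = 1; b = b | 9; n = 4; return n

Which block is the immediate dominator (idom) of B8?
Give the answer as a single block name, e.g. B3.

idom tree: B1←B0 B2←B0 B3←B2 B4←B3 B5←B2 B6←B2 B7←B0 B8←B0
Dom∩ at merges:
  B2: preds {B0,B6}: {B0} ∩ {B0,B2,B6} = {B0}; idom=B0
  B6: preds {B2,B3,B5}: {B0,B2} ∩ {B0,B2,B3} ∩ {B0,B2,B5} = {B0,B2}; idom=B2
  B7: preds {B0,B6}: {B0} ∩ {B0,B2,B6} = {B0}; idom=B0
  B8: preds {B3,B7}: {B0,B2,B3} ∩ {B0,B7} = {B0}; idom=B0

idom(B8) = B0

Answer: B0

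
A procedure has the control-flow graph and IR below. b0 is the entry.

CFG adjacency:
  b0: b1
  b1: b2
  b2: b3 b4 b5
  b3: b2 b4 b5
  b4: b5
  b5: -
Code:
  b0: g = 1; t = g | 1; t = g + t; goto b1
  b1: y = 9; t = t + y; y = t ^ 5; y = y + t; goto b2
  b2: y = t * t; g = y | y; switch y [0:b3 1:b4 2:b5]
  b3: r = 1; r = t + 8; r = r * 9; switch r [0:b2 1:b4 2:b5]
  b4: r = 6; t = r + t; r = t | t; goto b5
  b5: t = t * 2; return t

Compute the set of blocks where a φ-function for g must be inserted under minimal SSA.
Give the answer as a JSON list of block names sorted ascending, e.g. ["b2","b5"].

Answer: ["b2"]

Analysis:
idom tree: b1←b0 b2←b1 b3←b2 b4←b2 b5←b2
Join-block Dom:
  b2: preds {b1,b3}: {b0,b1} ∩ {b0,b1,b2,b3} = {b0,b1}; idom=b1
  b4: preds {b2,b3}: {b0,b1,b2} ∩ {b0,b1,b2,b3} = {b0,b1,b2}; idom=b2
  b5: preds {b2,b3,b4}: {b0,b1,b2} ∩ {b0,b1,b2,b3} ∩ {b0,b1,b2,b4} = {b0,b1,b2}; idom=b2

DF derivation:
  join b2 pred b1: · stop@b1
  join b2 pred b3: b3→b2 stop@b1
  join b4 pred b2: · stop@b2
  join b4 pred b3: b3 stop@b2
  join b5 pred b2: · stop@b2
  join b5 pred b3: b3 stop@b2
  join b5 pred b4: b4 stop@b2
  b0 → ∅
  b1 → ∅
  b2 → {b2}
  b3 → {b2,b4,b5}
  b4 → {b5}
  b5 → ∅

φ for g: defs {b0,b2}
  DF⁺ = {b2}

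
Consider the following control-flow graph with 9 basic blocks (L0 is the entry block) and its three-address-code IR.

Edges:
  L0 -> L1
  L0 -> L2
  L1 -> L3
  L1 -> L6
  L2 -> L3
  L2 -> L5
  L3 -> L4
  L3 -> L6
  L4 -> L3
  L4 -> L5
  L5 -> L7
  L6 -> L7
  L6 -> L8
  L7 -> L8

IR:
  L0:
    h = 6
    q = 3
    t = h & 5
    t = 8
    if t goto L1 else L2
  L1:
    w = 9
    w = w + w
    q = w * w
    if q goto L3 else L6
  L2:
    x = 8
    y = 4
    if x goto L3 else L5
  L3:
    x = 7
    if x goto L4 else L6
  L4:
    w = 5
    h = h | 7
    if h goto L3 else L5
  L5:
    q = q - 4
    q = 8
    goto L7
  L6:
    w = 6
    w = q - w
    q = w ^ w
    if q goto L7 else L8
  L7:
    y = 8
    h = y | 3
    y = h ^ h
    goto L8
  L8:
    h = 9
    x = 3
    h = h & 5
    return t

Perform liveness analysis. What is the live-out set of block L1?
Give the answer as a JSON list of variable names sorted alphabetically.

Block summaries:
  L0: def={h,q,t} ue=∅
  L1: def={q,w} ue=∅
  L2: def={x,y} ue=∅
  L3: def={x} ue=∅
  L4: def={h,w} ue={h}
  L5: def={q} ue={q}
  L6: def={q,w} ue={q}
  L7: def={h,y} ue=∅
  L8: def={h,x} ue={t}

Liveness:
  L0 li=∅ lo={h,q,t}
  L1 li={h,t} lo={h,q,t}
  L2 li={h,q,t} lo={h,q,t}
  L3 li={h,q,t} lo={h,q,t}
  L4 li={h,q,t} lo={h,q,t}
  L5 li={q,t} lo={t}
  L6 li={q,t} lo={t}
  L7 li={t} lo={t}
  L8 li={t} lo=∅

live-out(L1) = ["h", "q", "t"]

Answer: ["h", "q", "t"]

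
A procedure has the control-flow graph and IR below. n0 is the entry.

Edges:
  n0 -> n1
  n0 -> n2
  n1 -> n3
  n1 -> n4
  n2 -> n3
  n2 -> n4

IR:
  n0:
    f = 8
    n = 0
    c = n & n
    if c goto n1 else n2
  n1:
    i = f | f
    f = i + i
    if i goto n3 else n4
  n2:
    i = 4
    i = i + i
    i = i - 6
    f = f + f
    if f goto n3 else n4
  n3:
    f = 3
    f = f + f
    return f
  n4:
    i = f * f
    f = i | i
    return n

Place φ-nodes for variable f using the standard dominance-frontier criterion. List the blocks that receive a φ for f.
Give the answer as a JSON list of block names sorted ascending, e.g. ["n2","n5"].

idom tree: n1←n0 n2←n0 n3←n0 n4←n0
Join-block Dom:
  n3: preds {n1,n2}: {n0,n1} ∩ {n0,n2} = {n0}; idom=n0
  n4: preds {n1,n2}: {n0,n1} ∩ {n0,n2} = {n0}; idom=n0

Frontier:
  n3←n1: walk n1 to n0
  n3←n2: walk n2 to n0
  n4←n1: walk n1 to n0
  n4←n2: walk n2 to n0
  n0: DF=∅
  n1: DF={n3,n4}
  n2: DF={n3,n4}
  n3: DF=∅
  n4: DF=∅

φ for f: defs {n0,n1,n2,n3,n4}
  DF⁺ = {n3,n4}

Answer: ["n3", "n4"]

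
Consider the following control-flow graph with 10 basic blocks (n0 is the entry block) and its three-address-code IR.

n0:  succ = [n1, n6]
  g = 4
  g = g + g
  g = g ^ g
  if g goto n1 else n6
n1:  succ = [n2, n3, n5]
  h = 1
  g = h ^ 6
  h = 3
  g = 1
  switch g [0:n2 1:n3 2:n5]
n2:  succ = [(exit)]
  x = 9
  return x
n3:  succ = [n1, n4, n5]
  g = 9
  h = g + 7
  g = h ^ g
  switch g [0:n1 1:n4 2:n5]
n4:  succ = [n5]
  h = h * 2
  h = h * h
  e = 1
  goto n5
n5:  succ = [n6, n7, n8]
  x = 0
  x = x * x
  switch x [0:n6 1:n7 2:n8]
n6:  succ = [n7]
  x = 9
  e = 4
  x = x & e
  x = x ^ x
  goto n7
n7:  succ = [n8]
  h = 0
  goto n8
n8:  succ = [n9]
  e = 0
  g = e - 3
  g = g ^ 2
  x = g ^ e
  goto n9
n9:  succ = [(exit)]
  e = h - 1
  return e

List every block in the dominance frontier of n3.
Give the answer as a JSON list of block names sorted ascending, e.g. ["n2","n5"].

Answer: ["n1", "n5"]

Analysis:
idom tree: n1←n0 n2←n1 n3←n1 n4←n3 n5←n1 n6←n0 n7←n0 n8←n0 n9←n8
Dom at joins:
  n1: preds {n0,n3}: {n0} ∩ {n0,n1,n3} = {n0}; idom=n0
  n5: preds {n1,n3,n4}: {n0,n1} ∩ {n0,n1,n3} ∩ {n0,n1,n3,n4} = {n0,n1}; idom=n1
  n6: preds {n0,n5}: {n0} ∩ {n0,n1,n5} = {n0}; idom=n0
  n7: preds {n5,n6}: {n0,n1,n5} ∩ {n0,n6} = {n0}; idom=n0
  n8: preds {n5,n7}: {n0,n1,n5} ∩ {n0,n7} = {n0}; idom=n0

DF derivation:
  n1←n0: walk · to n0
  n1←n3: walk n3→n1 to n0
  n5←n1: walk · to n1
  n5←n3: walk n3 to n1
  n5←n4: walk n4→n3 to n1
  n6←n0: walk · to n0
  n6←n5: walk n5→n1 to n0
  n7←n5: walk n5→n1 to n0
  n7←n6: walk n6 to n0
  n8←n5: walk n5→n1 to n0
  n8←n7: walk n7 to n0
  n0: DF=∅
  n1: DF={n1,n6,n7,n8}
  n2: DF=∅
  n3: DF={n1,n5}
  n4: DF={n5}
  n5: DF={n6,n7,n8}
  n6: DF={n7}
  n7: DF={n8}
  n8: DF=∅
  n9: DF=∅

DF(n3) = ["n1", "n5"]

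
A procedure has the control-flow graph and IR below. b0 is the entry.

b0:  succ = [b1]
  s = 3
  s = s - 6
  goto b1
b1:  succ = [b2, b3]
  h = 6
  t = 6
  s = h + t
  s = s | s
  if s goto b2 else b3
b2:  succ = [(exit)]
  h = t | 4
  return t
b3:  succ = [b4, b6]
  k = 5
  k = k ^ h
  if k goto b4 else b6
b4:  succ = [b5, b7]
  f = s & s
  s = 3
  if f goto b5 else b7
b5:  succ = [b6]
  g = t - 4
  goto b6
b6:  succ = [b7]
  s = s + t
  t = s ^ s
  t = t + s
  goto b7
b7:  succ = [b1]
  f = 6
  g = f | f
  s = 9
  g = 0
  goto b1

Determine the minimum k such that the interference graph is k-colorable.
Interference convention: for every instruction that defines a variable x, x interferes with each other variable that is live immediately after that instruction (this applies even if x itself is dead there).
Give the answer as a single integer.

Per-block:
  b0: {s} / ∅
  b1: {h,s,t} / ∅
  b2: {h} / {t}
  b3: {k} / {h}
  b4: {f,s} / {s}
  b5: {g} / {t}
  b6: {s,t} / {s,t}
  b7: {f,g,s} / ∅

Live sets:
  b0: in=∅ out=∅
  b1: in=∅ out={h,s,t}
  b2: in={t} out=∅
  b3: in={h,s,t} out={s,t}
  b4: in={s,t} out={s,t}
  b5: in={s,t} out={s,t}
  b6: in={s,t} out=∅
  b7: in=∅ out=∅

Interference:
  f: {s,t}
  g: {s,t}
  h: {k,s,t}
  k: {h,s,t}
  s: {f,g,h,k,t}
  t: {f,g,h,k,s}

Registers:
  {h,k,s,t} pairwise interfere (4-clique) ⇒ χ ≥ 4
  assign f→c2 g→c2 h→c2 k→c3 s→c0 t→c1 — no edge inside a register ⇒ χ ≤ 4
  χ = 4

Answer: 4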